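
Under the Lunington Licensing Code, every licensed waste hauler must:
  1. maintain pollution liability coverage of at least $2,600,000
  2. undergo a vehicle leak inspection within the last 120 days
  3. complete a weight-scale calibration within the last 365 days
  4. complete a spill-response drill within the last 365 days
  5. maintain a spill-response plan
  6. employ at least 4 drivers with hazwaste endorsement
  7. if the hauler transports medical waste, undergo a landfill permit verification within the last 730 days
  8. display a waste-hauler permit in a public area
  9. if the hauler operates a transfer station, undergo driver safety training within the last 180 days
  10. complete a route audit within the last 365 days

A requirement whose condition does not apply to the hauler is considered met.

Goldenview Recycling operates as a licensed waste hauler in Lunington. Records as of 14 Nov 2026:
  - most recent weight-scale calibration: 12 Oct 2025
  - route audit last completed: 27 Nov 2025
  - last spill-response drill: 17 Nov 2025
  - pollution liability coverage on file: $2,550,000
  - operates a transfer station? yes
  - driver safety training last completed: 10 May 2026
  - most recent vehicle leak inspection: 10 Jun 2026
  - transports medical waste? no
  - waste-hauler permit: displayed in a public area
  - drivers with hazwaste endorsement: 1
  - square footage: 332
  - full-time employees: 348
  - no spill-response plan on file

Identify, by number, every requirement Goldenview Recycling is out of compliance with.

1. pollution liability coverage $2,550,000 < $2,600,000 → not met
2. vehicle leak inspection 157 days ago vs limit 120 → not met
3. weight-scale calibration 398 days ago vs limit 365 → not met
4. spill-response drill 362 days ago vs limit 365 → met
5. spill-response plan absent → not met
6. drivers with hazwaste endorsement 1 < 4 → not met
7. condition 'transports medical waste' does not hold → requirement n/a → met
8. waste-hauler permit present → met
9. condition 'operates a transfer station' holds; driver safety training 188 days ago vs limit 180 → not met
10. route audit 352 days ago vs limit 365 → met
Not met: 1, 2, 3, 5, 6, 9

1, 2, 3, 5, 6, 9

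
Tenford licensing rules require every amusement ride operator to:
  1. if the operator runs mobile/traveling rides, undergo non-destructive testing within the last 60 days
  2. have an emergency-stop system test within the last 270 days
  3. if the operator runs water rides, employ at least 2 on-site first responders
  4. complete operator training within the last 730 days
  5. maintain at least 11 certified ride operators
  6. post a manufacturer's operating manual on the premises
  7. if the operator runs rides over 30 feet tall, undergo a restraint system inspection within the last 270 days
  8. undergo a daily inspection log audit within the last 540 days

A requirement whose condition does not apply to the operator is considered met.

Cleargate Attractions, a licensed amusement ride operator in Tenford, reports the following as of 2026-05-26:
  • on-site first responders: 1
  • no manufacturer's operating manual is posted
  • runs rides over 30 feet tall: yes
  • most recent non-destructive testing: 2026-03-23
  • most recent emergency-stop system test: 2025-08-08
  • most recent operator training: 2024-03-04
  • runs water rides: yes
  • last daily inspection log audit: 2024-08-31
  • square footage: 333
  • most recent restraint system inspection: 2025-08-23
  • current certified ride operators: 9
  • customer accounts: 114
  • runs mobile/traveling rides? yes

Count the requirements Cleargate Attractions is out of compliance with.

8

1. condition 'runs mobile/traveling rides' holds; non-destructive testing 64 days ago vs limit 60 → not met
2. emergency-stop system test 291 days ago vs limit 270 → not met
3. condition 'runs water rides' holds; on-site first responders 1 < 2 → not met
4. operator training 813 days ago vs limit 730 → not met
5. certified ride operators 9 < 11 → not met
6. manufacturer's operating manual absent → not met
7. condition 'runs rides over 30 feet tall' holds; restraint system inspection 276 days ago vs limit 270 → not met
8. daily inspection log audit 633 days ago vs limit 540 → not met
Not met: 8 of 8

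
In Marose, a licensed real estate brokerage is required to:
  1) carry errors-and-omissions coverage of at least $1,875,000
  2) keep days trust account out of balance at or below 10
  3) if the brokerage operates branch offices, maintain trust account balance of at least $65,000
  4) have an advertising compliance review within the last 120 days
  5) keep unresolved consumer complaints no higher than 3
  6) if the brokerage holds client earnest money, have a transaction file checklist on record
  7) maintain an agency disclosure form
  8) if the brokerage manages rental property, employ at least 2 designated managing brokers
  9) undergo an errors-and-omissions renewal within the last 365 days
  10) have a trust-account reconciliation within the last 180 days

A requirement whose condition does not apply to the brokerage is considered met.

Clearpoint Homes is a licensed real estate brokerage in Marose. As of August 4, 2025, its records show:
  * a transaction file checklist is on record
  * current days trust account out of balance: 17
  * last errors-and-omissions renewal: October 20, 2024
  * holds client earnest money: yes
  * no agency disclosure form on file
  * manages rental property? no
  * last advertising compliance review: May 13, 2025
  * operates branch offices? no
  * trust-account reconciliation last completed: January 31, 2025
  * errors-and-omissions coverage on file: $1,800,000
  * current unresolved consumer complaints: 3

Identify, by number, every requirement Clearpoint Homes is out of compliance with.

1. errors-and-omissions coverage $1,800,000 < $1,875,000 → not met
2. days trust account out of balance 17 > 10 → not met
3. condition 'operates branch offices' does not hold → requirement n/a → met
4. advertising compliance review 83 days ago vs limit 120 → met
5. unresolved consumer complaints 3 ≤ 3 → met
6. condition 'holds client earnest money' holds; transaction file checklist present → met
7. agency disclosure form absent → not met
8. condition 'manages rental property' does not hold → requirement n/a → met
9. errors-and-omissions renewal 288 days ago vs limit 365 → met
10. trust-account reconciliation 185 days ago vs limit 180 → not met
Not met: 1, 2, 7, 10

1, 2, 7, 10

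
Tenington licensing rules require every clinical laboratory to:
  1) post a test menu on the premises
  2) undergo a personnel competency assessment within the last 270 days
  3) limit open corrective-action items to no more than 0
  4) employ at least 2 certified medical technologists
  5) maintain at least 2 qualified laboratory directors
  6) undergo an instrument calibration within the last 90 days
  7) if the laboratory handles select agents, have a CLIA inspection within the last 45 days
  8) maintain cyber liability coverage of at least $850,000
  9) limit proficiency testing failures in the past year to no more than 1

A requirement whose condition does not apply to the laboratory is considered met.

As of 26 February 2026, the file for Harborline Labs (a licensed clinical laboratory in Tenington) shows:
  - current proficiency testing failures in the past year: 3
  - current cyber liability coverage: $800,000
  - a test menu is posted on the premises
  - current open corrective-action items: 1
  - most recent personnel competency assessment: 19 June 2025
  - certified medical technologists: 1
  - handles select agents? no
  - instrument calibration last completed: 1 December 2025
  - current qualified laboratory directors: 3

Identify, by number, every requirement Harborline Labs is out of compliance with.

3, 4, 8, 9

1. test menu present → met
2. personnel competency assessment 252 days ago vs limit 270 → met
3. open corrective-action items 1 > 0 → not met
4. certified medical technologists 1 < 2 → not met
5. qualified laboratory directors 3 ≥ 2 → met
6. instrument calibration 87 days ago vs limit 90 → met
7. condition 'handles select agents' does not hold → requirement n/a → met
8. cyber liability coverage $800,000 < $850,000 → not met
9. proficiency testing failures in the past year 3 > 1 → not met
Not met: 3, 4, 8, 9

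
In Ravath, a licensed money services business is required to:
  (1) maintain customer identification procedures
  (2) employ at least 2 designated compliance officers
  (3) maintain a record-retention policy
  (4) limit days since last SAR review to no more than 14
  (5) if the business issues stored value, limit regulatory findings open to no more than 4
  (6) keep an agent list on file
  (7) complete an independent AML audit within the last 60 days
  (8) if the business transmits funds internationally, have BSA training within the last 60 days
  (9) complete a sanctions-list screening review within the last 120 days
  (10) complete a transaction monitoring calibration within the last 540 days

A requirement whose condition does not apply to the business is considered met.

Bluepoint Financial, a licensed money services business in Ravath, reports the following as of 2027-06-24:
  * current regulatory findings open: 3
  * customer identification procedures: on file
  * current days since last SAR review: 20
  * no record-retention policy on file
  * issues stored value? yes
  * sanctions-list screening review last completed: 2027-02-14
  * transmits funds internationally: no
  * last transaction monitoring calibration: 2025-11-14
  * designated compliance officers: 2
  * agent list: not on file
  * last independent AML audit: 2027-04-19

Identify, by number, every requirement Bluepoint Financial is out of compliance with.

1. customer identification procedures present → met
2. designated compliance officers 2 ≥ 2 → met
3. record-retention policy absent → not met
4. days since last SAR review 20 > 14 → not met
5. condition 'issues stored value' holds; regulatory findings open 3 ≤ 4 → met
6. agent list absent → not met
7. independent AML audit 66 days ago vs limit 60 → not met
8. condition 'transmits funds internationally' does not hold → requirement n/a → met
9. sanctions-list screening review 130 days ago vs limit 120 → not met
10. transaction monitoring calibration 587 days ago vs limit 540 → not met
Not met: 3, 4, 6, 7, 9, 10

3, 4, 6, 7, 9, 10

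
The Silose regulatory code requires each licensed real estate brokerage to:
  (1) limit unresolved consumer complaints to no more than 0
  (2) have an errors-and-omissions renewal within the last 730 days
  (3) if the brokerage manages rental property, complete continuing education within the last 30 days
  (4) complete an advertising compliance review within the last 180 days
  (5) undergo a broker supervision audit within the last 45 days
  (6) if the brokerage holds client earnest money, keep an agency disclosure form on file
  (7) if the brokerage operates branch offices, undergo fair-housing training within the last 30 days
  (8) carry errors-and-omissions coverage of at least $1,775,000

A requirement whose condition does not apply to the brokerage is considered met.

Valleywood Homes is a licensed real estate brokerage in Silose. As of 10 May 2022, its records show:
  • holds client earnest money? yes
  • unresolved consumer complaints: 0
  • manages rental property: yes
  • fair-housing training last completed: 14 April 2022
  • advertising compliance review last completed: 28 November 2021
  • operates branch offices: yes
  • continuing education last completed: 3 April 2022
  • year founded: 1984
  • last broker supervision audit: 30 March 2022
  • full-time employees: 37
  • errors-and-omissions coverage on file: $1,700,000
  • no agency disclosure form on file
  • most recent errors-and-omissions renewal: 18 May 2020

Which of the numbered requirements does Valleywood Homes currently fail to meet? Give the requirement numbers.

1. unresolved consumer complaints 0 ≤ 0 → met
2. errors-and-omissions renewal 722 days ago vs limit 730 → met
3. condition 'manages rental property' holds; continuing education 37 days ago vs limit 30 → not met
4. advertising compliance review 163 days ago vs limit 180 → met
5. broker supervision audit 41 days ago vs limit 45 → met
6. condition 'holds client earnest money' holds; agency disclosure form absent → not met
7. condition 'operates branch offices' holds; fair-housing training 26 days ago vs limit 30 → met
8. errors-and-omissions coverage $1,700,000 < $1,775,000 → not met
Not met: 3, 6, 8

3, 6, 8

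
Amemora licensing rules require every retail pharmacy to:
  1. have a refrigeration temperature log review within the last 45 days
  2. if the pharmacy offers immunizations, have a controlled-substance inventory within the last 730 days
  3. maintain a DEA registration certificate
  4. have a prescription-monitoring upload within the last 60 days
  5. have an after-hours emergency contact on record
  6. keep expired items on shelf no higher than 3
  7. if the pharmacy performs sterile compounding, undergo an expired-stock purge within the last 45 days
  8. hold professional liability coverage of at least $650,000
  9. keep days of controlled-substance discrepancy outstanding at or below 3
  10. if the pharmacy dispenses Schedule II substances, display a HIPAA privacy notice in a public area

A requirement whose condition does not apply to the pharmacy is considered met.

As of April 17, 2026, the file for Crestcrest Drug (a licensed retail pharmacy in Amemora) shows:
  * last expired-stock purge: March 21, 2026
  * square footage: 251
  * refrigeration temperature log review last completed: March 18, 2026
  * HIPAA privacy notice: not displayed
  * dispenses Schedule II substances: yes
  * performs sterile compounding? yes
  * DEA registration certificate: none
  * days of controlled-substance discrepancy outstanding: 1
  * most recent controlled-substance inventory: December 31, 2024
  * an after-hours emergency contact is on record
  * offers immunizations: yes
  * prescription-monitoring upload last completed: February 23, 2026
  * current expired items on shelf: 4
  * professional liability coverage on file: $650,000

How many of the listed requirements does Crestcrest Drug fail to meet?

3

1. refrigeration temperature log review 30 days ago vs limit 45 → met
2. condition 'offers immunizations' holds; controlled-substance inventory 472 days ago vs limit 730 → met
3. DEA registration certificate absent → not met
4. prescription-monitoring upload 53 days ago vs limit 60 → met
5. after-hours emergency contact present → met
6. expired items on shelf 4 > 3 → not met
7. condition 'performs sterile compounding' holds; expired-stock purge 27 days ago vs limit 45 → met
8. professional liability coverage $650,000 ≥ $650,000 → met
9. days of controlled-substance discrepancy outstanding 1 ≤ 3 → met
10. condition 'dispenses Schedule II substances' holds; HIPAA privacy notice absent → not met
Not met: 3 of 10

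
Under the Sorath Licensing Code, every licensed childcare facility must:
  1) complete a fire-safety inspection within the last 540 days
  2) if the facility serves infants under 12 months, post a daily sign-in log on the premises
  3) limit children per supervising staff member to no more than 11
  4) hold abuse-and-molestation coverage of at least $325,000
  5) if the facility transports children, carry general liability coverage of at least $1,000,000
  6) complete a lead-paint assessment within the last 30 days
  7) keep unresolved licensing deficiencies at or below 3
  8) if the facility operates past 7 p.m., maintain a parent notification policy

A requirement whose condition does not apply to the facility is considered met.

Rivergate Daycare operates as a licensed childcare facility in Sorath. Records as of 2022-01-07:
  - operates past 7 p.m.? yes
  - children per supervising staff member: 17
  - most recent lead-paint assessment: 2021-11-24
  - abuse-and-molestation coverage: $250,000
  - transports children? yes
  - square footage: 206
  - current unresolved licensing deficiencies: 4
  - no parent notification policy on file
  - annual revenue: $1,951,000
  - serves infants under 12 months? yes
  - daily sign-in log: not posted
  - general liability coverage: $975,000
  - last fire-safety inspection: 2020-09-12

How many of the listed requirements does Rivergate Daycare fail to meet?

1. fire-safety inspection 482 days ago vs limit 540 → met
2. condition 'serves infants under 12 months' holds; daily sign-in log absent → not met
3. children per supervising staff member 17 > 11 → not met
4. abuse-and-molestation coverage $250,000 < $325,000 → not met
5. condition 'transports children' holds; general liability coverage $975,000 < $1,000,000 → not met
6. lead-paint assessment 44 days ago vs limit 30 → not met
7. unresolved licensing deficiencies 4 > 3 → not met
8. condition 'operates past 7 p.m.' holds; parent notification policy absent → not met
Not met: 7 of 8

7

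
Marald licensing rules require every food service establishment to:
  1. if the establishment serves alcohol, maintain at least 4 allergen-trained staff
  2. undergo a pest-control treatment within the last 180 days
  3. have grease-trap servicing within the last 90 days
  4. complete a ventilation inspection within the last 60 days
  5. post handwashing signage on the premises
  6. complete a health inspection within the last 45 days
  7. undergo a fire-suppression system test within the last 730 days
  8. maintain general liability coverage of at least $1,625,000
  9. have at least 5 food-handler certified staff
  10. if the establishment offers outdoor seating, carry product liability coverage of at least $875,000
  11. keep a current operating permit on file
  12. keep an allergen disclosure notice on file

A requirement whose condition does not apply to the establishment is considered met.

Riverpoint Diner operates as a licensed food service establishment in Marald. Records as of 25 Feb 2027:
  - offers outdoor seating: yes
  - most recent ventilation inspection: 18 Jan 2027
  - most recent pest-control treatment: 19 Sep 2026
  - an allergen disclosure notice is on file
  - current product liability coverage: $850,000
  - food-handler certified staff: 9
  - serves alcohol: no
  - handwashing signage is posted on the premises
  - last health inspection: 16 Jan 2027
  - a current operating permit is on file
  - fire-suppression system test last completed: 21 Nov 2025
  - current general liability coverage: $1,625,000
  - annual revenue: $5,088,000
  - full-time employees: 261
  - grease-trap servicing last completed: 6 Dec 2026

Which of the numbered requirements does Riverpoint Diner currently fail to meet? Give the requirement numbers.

10

1. condition 'serves alcohol' does not hold → requirement n/a → met
2. pest-control treatment 159 days ago vs limit 180 → met
3. grease-trap servicing 81 days ago vs limit 90 → met
4. ventilation inspection 38 days ago vs limit 60 → met
5. handwashing signage present → met
6. health inspection 40 days ago vs limit 45 → met
7. fire-suppression system test 461 days ago vs limit 730 → met
8. general liability coverage $1,625,000 ≥ $1,625,000 → met
9. food-handler certified staff 9 ≥ 5 → met
10. condition 'offers outdoor seating' holds; product liability coverage $850,000 < $875,000 → not met
11. current operating permit present → met
12. allergen disclosure notice present → met
Not met: 10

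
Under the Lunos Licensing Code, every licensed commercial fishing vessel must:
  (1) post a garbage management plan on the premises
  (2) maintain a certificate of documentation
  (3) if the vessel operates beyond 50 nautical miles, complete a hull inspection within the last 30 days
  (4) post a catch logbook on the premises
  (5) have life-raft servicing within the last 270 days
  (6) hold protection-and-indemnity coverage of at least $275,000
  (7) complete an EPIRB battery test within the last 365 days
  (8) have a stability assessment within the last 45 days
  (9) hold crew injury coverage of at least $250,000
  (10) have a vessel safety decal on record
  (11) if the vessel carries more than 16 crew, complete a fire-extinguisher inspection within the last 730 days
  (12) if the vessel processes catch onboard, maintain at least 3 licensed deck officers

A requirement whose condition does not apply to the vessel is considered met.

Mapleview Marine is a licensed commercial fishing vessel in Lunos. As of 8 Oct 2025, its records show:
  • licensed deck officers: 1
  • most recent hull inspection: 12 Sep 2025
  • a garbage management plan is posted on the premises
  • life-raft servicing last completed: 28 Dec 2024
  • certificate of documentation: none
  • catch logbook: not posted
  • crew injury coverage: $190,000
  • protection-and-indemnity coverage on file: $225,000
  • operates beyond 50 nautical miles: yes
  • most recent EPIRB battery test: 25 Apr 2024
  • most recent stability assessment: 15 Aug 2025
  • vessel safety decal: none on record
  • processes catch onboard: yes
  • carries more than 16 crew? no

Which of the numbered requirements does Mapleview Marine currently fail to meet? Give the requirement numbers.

1. garbage management plan present → met
2. certificate of documentation absent → not met
3. condition 'operates beyond 50 nautical miles' holds; hull inspection 26 days ago vs limit 30 → met
4. catch logbook absent → not met
5. life-raft servicing 284 days ago vs limit 270 → not met
6. protection-and-indemnity coverage $225,000 < $275,000 → not met
7. EPIRB battery test 531 days ago vs limit 365 → not met
8. stability assessment 54 days ago vs limit 45 → not met
9. crew injury coverage $190,000 < $250,000 → not met
10. vessel safety decal absent → not met
11. condition 'carries more than 16 crew' does not hold → requirement n/a → met
12. condition 'processes catch onboard' holds; licensed deck officers 1 < 3 → not met
Not met: 2, 4, 5, 6, 7, 8, 9, 10, 12

2, 4, 5, 6, 7, 8, 9, 10, 12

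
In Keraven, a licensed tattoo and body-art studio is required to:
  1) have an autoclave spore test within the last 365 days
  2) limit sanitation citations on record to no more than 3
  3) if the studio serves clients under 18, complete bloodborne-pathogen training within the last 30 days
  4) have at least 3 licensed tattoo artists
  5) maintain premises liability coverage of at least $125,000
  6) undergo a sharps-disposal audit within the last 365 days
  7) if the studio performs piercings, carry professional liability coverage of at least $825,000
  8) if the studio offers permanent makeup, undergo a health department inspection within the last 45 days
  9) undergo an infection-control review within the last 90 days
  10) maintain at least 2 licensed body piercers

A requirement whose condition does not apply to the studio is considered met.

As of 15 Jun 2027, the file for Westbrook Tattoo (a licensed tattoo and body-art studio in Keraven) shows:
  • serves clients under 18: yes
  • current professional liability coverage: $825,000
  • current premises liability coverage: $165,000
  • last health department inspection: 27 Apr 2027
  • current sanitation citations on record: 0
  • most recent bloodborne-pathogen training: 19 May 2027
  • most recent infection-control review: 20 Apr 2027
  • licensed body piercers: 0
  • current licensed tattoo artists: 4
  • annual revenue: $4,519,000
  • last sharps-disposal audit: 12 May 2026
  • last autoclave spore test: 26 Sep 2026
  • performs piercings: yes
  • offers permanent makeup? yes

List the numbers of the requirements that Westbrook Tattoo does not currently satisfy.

1. autoclave spore test 262 days ago vs limit 365 → met
2. sanitation citations on record 0 ≤ 3 → met
3. condition 'serves clients under 18' holds; bloodborne-pathogen training 27 days ago vs limit 30 → met
4. licensed tattoo artists 4 ≥ 3 → met
5. premises liability coverage $165,000 ≥ $125,000 → met
6. sharps-disposal audit 399 days ago vs limit 365 → not met
7. condition 'performs piercings' holds; professional liability coverage $825,000 ≥ $825,000 → met
8. condition 'offers permanent makeup' holds; health department inspection 49 days ago vs limit 45 → not met
9. infection-control review 56 days ago vs limit 90 → met
10. licensed body piercers 0 < 2 → not met
Not met: 6, 8, 10

6, 8, 10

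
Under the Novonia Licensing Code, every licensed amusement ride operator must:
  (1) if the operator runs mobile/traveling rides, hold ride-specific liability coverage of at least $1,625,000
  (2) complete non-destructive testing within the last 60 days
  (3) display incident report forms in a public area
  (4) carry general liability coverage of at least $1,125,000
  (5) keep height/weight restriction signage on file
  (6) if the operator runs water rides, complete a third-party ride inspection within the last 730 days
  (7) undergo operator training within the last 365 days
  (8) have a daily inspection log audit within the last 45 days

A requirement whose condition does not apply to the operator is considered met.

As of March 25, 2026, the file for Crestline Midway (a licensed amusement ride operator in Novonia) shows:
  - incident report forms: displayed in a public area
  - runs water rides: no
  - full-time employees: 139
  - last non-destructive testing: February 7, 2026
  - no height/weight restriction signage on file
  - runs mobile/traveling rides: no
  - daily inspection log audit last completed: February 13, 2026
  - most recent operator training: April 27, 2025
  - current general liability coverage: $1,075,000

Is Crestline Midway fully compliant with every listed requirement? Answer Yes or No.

No

1. condition 'runs mobile/traveling rides' does not hold → requirement n/a → met
2. non-destructive testing 46 days ago vs limit 60 → met
3. incident report forms present → met
4. general liability coverage $1,075,000 < $1,125,000 → not met
5. height/weight restriction signage absent → not met
6. condition 'runs water rides' does not hold → requirement n/a → met
7. operator training 332 days ago vs limit 365 → met
8. daily inspection log audit 40 days ago vs limit 45 → met
Not met: 4, 5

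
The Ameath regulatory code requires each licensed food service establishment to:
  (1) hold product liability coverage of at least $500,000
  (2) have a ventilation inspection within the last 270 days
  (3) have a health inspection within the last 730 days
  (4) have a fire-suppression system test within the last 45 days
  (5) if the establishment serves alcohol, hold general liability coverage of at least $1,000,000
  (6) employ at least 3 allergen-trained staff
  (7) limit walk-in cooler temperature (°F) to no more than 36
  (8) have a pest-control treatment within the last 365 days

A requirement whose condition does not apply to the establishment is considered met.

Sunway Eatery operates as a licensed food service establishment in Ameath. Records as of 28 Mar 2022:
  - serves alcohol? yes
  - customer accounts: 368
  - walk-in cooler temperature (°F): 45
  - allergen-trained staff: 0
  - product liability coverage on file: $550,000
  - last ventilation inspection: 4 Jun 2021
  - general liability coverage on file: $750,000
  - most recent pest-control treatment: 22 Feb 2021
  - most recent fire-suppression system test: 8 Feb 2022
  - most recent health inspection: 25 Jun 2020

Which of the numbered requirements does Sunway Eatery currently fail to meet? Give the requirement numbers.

1. product liability coverage $550,000 ≥ $500,000 → met
2. ventilation inspection 297 days ago vs limit 270 → not met
3. health inspection 641 days ago vs limit 730 → met
4. fire-suppression system test 48 days ago vs limit 45 → not met
5. condition 'serves alcohol' holds; general liability coverage $750,000 < $1,000,000 → not met
6. allergen-trained staff 0 < 3 → not met
7. walk-in cooler temperature (°F) 45 > 36 → not met
8. pest-control treatment 399 days ago vs limit 365 → not met
Not met: 2, 4, 5, 6, 7, 8

2, 4, 5, 6, 7, 8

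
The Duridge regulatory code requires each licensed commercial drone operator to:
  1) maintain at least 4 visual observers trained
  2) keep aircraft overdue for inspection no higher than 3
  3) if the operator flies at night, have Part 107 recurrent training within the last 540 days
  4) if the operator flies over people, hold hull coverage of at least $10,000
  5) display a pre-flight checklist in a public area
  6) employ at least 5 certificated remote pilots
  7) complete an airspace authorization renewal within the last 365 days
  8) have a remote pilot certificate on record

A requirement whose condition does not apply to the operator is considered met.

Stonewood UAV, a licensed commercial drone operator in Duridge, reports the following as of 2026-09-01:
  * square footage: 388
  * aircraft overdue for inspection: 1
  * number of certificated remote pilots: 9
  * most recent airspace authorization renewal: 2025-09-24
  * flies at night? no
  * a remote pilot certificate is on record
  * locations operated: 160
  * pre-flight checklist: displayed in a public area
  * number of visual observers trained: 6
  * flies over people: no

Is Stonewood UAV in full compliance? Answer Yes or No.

Yes

1. visual observers trained 6 ≥ 4 → met
2. aircraft overdue for inspection 1 ≤ 3 → met
3. condition 'flies at night' does not hold → requirement n/a → met
4. condition 'flies over people' does not hold → requirement n/a → met
5. pre-flight checklist present → met
6. certificated remote pilots 9 ≥ 5 → met
7. airspace authorization renewal 342 days ago vs limit 365 → met
8. remote pilot certificate present → met
All met.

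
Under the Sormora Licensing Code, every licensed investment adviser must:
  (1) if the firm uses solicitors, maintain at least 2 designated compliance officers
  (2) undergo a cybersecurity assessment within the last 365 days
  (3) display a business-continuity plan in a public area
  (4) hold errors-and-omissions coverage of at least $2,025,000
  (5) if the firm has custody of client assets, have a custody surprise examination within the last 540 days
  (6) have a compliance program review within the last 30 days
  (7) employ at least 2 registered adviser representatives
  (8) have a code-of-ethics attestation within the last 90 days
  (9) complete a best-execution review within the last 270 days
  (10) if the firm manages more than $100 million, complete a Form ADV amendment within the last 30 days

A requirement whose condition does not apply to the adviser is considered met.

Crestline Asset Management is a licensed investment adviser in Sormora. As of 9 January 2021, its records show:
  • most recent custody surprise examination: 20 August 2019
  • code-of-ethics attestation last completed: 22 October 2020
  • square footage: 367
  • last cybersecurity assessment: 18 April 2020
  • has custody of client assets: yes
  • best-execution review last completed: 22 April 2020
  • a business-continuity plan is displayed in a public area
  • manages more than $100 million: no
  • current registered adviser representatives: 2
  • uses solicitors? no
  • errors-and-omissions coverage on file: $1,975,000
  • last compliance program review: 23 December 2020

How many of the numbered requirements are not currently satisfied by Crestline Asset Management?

1

1. condition 'uses solicitors' does not hold → requirement n/a → met
2. cybersecurity assessment 266 days ago vs limit 365 → met
3. business-continuity plan present → met
4. errors-and-omissions coverage $1,975,000 < $2,025,000 → not met
5. condition 'has custody of client assets' holds; custody surprise examination 508 days ago vs limit 540 → met
6. compliance program review 17 days ago vs limit 30 → met
7. registered adviser representatives 2 ≥ 2 → met
8. code-of-ethics attestation 79 days ago vs limit 90 → met
9. best-execution review 262 days ago vs limit 270 → met
10. condition 'manages more than $100 million' does not hold → requirement n/a → met
Not met: 1 of 10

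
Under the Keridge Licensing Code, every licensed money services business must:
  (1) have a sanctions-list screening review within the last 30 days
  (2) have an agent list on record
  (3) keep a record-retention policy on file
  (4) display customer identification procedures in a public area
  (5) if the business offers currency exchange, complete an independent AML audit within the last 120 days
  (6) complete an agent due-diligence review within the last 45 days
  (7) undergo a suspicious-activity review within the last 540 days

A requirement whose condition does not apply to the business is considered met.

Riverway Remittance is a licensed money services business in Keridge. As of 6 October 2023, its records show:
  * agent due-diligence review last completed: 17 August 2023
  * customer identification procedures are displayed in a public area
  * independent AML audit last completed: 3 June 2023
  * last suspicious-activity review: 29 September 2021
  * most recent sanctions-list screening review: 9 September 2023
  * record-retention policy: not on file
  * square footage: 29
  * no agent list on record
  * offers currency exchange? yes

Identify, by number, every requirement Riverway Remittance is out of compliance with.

2, 3, 5, 6, 7

1. sanctions-list screening review 27 days ago vs limit 30 → met
2. agent list absent → not met
3. record-retention policy absent → not met
4. customer identification procedures present → met
5. condition 'offers currency exchange' holds; independent AML audit 125 days ago vs limit 120 → not met
6. agent due-diligence review 50 days ago vs limit 45 → not met
7. suspicious-activity review 737 days ago vs limit 540 → not met
Not met: 2, 3, 5, 6, 7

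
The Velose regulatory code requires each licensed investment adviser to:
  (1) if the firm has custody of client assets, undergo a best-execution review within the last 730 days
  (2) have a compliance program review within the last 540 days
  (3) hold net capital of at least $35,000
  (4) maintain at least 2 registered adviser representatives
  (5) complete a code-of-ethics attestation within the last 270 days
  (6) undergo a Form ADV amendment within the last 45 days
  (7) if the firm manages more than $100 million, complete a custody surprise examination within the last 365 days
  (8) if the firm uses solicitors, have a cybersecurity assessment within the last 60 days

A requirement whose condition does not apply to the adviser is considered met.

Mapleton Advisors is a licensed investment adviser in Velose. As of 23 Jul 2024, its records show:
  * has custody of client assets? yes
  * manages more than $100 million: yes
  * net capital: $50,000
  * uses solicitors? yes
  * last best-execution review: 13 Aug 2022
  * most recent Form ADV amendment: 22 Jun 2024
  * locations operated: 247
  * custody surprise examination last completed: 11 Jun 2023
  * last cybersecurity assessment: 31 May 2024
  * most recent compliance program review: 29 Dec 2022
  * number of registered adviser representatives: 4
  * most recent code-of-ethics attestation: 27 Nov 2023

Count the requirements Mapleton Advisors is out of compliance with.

2

1. condition 'has custody of client assets' holds; best-execution review 710 days ago vs limit 730 → met
2. compliance program review 572 days ago vs limit 540 → not met
3. net capital $50,000 ≥ $35,000 → met
4. registered adviser representatives 4 ≥ 2 → met
5. code-of-ethics attestation 239 days ago vs limit 270 → met
6. Form ADV amendment 31 days ago vs limit 45 → met
7. condition 'manages more than $100 million' holds; custody surprise examination 408 days ago vs limit 365 → not met
8. condition 'uses solicitors' holds; cybersecurity assessment 53 days ago vs limit 60 → met
Not met: 2 of 8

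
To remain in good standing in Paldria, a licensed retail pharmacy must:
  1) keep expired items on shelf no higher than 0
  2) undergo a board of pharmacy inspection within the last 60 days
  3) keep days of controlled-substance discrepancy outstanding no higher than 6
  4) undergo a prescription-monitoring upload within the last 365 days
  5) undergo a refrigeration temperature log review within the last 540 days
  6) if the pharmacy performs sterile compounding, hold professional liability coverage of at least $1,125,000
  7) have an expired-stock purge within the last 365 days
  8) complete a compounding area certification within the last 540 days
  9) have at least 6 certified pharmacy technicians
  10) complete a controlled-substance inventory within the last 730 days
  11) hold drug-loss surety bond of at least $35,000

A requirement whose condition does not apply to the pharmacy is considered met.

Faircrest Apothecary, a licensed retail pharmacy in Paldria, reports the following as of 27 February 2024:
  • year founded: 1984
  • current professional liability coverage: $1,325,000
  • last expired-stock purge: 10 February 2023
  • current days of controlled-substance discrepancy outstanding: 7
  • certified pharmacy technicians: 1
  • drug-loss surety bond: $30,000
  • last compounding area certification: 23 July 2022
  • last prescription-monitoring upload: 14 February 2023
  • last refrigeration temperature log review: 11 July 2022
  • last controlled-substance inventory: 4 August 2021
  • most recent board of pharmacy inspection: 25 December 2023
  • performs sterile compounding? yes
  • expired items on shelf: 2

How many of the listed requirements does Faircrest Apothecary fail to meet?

10

1. expired items on shelf 2 > 0 → not met
2. board of pharmacy inspection 64 days ago vs limit 60 → not met
3. days of controlled-substance discrepancy outstanding 7 > 6 → not met
4. prescription-monitoring upload 378 days ago vs limit 365 → not met
5. refrigeration temperature log review 596 days ago vs limit 540 → not met
6. condition 'performs sterile compounding' holds; professional liability coverage $1,325,000 ≥ $1,125,000 → met
7. expired-stock purge 382 days ago vs limit 365 → not met
8. compounding area certification 584 days ago vs limit 540 → not met
9. certified pharmacy technicians 1 < 6 → not met
10. controlled-substance inventory 937 days ago vs limit 730 → not met
11. drug-loss surety bond $30,000 < $35,000 → not met
Not met: 10 of 11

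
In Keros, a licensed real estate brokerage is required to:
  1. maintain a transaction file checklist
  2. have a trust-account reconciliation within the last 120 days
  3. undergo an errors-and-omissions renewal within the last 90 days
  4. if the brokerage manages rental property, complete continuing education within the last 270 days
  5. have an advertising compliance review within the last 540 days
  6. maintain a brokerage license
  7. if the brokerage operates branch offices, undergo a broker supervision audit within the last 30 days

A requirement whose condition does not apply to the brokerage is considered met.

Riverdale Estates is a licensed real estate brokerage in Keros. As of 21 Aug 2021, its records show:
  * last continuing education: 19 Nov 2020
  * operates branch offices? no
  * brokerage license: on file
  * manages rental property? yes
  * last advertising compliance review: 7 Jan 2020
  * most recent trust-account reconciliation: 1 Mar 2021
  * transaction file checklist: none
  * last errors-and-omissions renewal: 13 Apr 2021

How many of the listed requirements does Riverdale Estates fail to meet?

1. transaction file checklist absent → not met
2. trust-account reconciliation 173 days ago vs limit 120 → not met
3. errors-and-omissions renewal 130 days ago vs limit 90 → not met
4. condition 'manages rental property' holds; continuing education 275 days ago vs limit 270 → not met
5. advertising compliance review 592 days ago vs limit 540 → not met
6. brokerage license present → met
7. condition 'operates branch offices' does not hold → requirement n/a → met
Not met: 5 of 7

5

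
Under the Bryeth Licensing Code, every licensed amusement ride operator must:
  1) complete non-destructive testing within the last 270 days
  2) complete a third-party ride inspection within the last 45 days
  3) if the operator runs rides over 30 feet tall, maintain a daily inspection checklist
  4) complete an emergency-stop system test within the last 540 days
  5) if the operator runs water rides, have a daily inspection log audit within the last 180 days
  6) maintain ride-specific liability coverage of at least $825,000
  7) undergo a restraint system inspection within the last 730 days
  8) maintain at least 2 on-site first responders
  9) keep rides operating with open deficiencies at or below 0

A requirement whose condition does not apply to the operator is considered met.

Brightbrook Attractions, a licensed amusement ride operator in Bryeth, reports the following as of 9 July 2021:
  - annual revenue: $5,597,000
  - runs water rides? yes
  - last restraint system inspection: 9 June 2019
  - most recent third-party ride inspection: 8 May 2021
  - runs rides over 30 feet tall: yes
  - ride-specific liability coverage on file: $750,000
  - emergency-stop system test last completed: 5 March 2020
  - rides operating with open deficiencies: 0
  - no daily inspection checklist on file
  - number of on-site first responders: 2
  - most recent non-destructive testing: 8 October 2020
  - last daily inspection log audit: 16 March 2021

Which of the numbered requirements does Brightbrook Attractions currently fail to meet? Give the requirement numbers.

1, 2, 3, 6, 7

1. non-destructive testing 274 days ago vs limit 270 → not met
2. third-party ride inspection 62 days ago vs limit 45 → not met
3. condition 'runs rides over 30 feet tall' holds; daily inspection checklist absent → not met
4. emergency-stop system test 491 days ago vs limit 540 → met
5. condition 'runs water rides' holds; daily inspection log audit 115 days ago vs limit 180 → met
6. ride-specific liability coverage $750,000 < $825,000 → not met
7. restraint system inspection 761 days ago vs limit 730 → not met
8. on-site first responders 2 ≥ 2 → met
9. rides operating with open deficiencies 0 ≤ 0 → met
Not met: 1, 2, 3, 6, 7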